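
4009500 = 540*7425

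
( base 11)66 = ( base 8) 110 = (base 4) 1020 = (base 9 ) 80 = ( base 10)72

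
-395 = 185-580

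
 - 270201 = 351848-622049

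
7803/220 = 35 + 103/220 = 35.47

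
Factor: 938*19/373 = 2^1*7^1*19^1*67^1*373^( - 1) = 17822/373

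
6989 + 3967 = 10956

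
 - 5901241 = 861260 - 6762501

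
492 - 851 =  - 359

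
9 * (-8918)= - 80262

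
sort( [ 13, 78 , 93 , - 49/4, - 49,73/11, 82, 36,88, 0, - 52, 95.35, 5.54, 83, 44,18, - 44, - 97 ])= [  -  97 , - 52, - 49  , - 44, - 49/4, 0, 5.54,73/11, 13,18,36 , 44,  78, 82,  83 , 88,93, 95.35]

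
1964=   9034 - 7070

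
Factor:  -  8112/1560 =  - 2^1*5^( - 1) * 13^1 = - 26/5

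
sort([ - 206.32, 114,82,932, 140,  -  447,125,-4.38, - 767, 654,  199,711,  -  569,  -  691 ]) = [-767, - 691,  -  569 , - 447,-206.32,- 4.38,82,114, 125,140,199,654, 711, 932]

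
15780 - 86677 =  - 70897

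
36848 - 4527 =32321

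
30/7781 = 30/7781  =  0.00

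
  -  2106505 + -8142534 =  - 10249039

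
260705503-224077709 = 36627794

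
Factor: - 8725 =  - 5^2* 349^1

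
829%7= 3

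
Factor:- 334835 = -5^1*167^1*401^1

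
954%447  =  60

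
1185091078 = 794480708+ 390610370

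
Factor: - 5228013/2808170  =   - 2^( - 1 ) *3^1*5^( - 1 ) *7^1*241^1*1033^1*280817^( - 1 ) 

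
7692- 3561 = 4131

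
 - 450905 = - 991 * 455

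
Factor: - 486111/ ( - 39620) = 2^(-2) * 3^1*5^( - 1)*7^( - 1)*31^1*283^(-1)*5227^1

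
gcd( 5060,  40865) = 55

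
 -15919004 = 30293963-46212967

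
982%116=54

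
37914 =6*6319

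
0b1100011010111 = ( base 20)FHJ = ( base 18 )11b5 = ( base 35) 56O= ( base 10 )6359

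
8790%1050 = 390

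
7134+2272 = 9406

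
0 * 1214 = 0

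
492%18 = 6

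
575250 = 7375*78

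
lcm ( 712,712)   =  712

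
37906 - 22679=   15227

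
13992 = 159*88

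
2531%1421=1110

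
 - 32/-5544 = 4/693 = 0.01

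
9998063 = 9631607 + 366456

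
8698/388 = 4349/194 = 22.42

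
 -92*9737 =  - 895804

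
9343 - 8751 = 592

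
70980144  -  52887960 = 18092184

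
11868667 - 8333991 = 3534676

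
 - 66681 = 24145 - 90826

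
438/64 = 219/32  =  6.84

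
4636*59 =273524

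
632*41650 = 26322800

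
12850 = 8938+3912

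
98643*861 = 84931623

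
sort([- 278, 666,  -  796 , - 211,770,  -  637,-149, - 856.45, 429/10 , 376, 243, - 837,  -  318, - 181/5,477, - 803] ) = [ - 856.45, - 837, - 803, - 796,-637,-318,-278, - 211, - 149,  -  181/5, 429/10,243, 376, 477, 666,770] 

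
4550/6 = 2275/3 =758.33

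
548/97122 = 274/48561 = 0.01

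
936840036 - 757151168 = 179688868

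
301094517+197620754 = 498715271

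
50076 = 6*8346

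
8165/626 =8165/626=13.04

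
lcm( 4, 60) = 60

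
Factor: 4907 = 7^1*701^1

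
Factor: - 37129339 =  - 13^1*43^1*127^1*523^1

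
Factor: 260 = 2^2*5^1*13^1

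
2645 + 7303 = 9948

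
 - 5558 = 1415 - 6973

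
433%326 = 107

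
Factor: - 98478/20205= - 10942/2245 = -2^1* 5^( - 1)*449^ (-1)*5471^1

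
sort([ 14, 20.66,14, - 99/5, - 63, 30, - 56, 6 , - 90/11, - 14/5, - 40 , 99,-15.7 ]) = [ - 63, - 56 , - 40, - 99/5,- 15.7, - 90/11, - 14/5,6, 14,14,20.66,30, 99 ]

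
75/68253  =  25/22751=0.00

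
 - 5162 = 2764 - 7926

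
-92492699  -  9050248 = -101542947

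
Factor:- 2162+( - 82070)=-84232 = -2^3 * 10529^1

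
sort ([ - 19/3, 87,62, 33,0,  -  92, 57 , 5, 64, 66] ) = [ - 92, - 19/3,  0,5, 33, 57,62, 64 , 66, 87] 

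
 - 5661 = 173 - 5834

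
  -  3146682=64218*( - 49 )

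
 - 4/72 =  - 1+17/18 = -0.06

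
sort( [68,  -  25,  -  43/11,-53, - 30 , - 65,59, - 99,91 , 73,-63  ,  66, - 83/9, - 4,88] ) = [ - 99, - 65, - 63, - 53, - 30, - 25,  -  83/9,-4, - 43/11, 59,  66, 68, 73,88,91 ] 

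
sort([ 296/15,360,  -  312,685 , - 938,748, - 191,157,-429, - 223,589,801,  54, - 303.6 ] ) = [ - 938, - 429 , - 312 ,  -  303.6, - 223 ,-191,296/15,54, 157,360,  589,685, 748,801 ]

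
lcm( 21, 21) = 21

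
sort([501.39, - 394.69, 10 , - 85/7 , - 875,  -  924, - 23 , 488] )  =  [ - 924, - 875, - 394.69 , - 23,-85/7, 10 , 488, 501.39] 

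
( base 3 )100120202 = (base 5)210421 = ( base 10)6986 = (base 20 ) h96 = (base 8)15512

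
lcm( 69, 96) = 2208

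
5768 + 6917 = 12685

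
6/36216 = 1/6036  =  0.00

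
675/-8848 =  - 1 + 8173/8848=-0.08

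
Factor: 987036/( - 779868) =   -  991/783= - 3^ (-3 ) * 29^( - 1 )*991^1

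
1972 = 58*34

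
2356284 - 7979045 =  - 5622761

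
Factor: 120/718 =60/359 = 2^2  *3^1*5^1*359^(  -  1 )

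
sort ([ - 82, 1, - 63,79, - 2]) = [ - 82, - 63, - 2,1 , 79]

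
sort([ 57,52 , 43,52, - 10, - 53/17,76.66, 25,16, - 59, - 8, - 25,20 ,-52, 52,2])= [ -59, - 52 , - 25, - 10, - 8, - 53/17, 2,16, 20, 25  ,  43,52, 52,52, 57, 76.66]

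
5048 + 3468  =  8516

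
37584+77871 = 115455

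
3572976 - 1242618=2330358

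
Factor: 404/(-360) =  - 2^ (-1)*3^( - 2) *5^(  -  1 )*101^1 = - 101/90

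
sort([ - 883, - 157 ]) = [ - 883, - 157 ] 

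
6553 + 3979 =10532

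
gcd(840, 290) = 10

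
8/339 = 8/339 = 0.02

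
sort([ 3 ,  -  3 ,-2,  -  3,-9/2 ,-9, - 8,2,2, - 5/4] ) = [ - 9,-8, -9/2, - 3, - 3, - 2, - 5/4,2,2, 3]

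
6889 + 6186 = 13075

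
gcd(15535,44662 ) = 1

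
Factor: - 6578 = -2^1*11^1*13^1*23^1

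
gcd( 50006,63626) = 2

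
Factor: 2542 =2^1 * 31^1 * 41^1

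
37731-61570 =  -23839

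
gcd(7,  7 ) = 7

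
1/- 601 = - 1/601 = -  0.00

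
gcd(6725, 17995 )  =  5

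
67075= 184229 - 117154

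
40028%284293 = 40028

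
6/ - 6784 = - 3/3392= - 0.00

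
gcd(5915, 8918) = 91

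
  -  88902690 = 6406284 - 95308974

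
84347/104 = 84347/104 = 811.03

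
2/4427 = 2/4427=0.00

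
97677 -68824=28853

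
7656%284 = 272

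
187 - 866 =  - 679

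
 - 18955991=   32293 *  ( - 587) 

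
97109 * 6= 582654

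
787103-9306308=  - 8519205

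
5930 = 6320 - 390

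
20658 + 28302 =48960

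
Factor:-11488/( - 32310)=16/45 =2^4  *  3^( - 2)*5^( - 1 ) 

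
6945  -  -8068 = 15013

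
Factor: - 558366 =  - 2^1 * 3^1*29^1*3209^1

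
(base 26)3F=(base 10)93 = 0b1011101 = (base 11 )85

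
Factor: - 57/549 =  - 3^( - 1)*19^1*61^( - 1) = - 19/183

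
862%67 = 58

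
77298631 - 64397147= 12901484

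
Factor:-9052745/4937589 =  - 3^( - 2) * 5^1*13^1 * 41^( - 1)*13381^( - 1 )*139273^1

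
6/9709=6/9709 =0.00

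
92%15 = 2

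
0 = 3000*0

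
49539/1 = 49539 = 49539.00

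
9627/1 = 9627=   9627.00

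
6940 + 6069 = 13009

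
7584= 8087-503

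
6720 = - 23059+29779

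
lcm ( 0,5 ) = 0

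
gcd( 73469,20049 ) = 1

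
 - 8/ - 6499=8/6499 = 0.00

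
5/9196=5/9196 = 0.00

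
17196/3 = 5732 = 5732.00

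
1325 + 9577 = 10902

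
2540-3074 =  - 534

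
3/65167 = 3/65167=   0.00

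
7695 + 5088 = 12783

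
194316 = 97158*2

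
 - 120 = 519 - 639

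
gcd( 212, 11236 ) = 212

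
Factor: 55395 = 3^2 * 5^1  *  1231^1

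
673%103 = 55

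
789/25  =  789/25  =  31.56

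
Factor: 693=3^2*7^1*11^1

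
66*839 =55374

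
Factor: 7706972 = 2^2*7^1*13^1*31^1*683^1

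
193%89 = 15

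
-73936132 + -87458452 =  -  161394584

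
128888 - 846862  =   - 717974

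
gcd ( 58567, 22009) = 1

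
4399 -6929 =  - 2530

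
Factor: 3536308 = 2^2 * 884077^1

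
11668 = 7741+3927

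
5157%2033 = 1091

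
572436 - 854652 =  - 282216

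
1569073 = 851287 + 717786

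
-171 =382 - 553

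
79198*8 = 633584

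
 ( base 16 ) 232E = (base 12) 5266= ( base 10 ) 9006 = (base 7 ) 35154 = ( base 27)C9F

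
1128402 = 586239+542163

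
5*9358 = 46790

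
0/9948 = 0 = 0.00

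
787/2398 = 787/2398 = 0.33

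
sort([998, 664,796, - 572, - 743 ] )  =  [ - 743, - 572,664,796,998 ] 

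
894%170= 44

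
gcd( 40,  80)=40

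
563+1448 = 2011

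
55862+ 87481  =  143343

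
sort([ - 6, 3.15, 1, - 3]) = [ - 6, - 3,1,3.15 ] 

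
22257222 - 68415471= - 46158249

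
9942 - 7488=2454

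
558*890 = 496620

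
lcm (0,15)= 0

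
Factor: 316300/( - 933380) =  - 15815/46669 = -  5^1*7^(- 1 )*59^(- 1)*113^(-1 )*3163^1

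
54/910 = 27/455 = 0.06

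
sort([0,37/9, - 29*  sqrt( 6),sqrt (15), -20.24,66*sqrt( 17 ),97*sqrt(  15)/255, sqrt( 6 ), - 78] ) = [ - 78, - 29*sqrt( 6 ), - 20.24,0, 97*sqrt ( 15 )/255,sqrt( 6),sqrt(15), 37/9, 66*sqrt( 17)]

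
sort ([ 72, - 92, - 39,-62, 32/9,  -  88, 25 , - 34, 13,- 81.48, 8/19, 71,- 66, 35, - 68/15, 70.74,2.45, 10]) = [  -  92, - 88,-81.48, - 66,  -  62, - 39, - 34, -68/15, 8/19, 2.45,32/9,10,13, 25, 35, 70.74, 71,  72]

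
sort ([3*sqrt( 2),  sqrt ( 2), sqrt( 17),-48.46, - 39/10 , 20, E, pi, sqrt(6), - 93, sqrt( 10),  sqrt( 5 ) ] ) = [ - 93, - 48.46, - 39/10 , sqrt( 2), sqrt(5) , sqrt ( 6 ), E, pi,sqrt( 10), sqrt( 17 ), 3*sqrt( 2), 20]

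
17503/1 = 17503 = 17503.00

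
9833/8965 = 9833/8965 = 1.10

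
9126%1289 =103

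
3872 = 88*44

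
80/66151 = 80/66151 = 0.00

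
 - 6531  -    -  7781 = 1250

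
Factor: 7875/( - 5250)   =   - 2^( - 1)*3^1 = - 3/2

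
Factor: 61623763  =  251^1*245513^1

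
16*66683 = 1066928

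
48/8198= 24/4099 =0.01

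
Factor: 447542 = 2^1*17^1*13163^1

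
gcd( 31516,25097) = 1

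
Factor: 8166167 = 599^1*13633^1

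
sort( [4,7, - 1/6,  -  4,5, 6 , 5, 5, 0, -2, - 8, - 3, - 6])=[ - 8,  -  6, - 4, - 3, - 2, - 1/6,0,4,5,  5,5, 6, 7]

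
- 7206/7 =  - 7206/7=- 1029.43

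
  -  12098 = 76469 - 88567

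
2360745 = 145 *16281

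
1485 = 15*99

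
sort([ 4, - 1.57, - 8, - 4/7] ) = [ - 8,-1.57, - 4/7,  4 ] 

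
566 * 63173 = 35755918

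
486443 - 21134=465309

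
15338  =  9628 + 5710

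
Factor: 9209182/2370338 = 29^1 *61^(  -  1)*83^1*1913^1*19429^ (-1) = 4604591/1185169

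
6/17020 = 3/8510 =0.00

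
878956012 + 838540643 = 1717496655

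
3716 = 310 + 3406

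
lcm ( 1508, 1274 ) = 73892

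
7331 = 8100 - 769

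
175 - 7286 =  - 7111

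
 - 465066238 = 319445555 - 784511793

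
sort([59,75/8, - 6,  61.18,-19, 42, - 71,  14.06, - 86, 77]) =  [ - 86,-71, - 19, - 6,75/8,14.06, 42,59,61.18,77] 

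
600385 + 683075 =1283460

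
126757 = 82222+44535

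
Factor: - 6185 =-5^1*1237^1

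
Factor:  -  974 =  - 2^1*487^1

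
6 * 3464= 20784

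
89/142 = 89/142 = 0.63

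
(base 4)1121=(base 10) 89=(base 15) 5E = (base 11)81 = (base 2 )1011001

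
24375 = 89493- 65118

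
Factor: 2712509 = 1637^1*1657^1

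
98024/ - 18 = - 49012/9  =  -  5445.78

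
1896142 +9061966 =10958108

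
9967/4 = 2491  +  3/4 = 2491.75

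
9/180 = 1/20 = 0.05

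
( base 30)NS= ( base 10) 718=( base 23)185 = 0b1011001110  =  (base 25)13i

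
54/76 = 27/38= 0.71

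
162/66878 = 81/33439 = 0.00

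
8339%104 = 19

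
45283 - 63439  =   - 18156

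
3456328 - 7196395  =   - 3740067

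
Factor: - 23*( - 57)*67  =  3^1*19^1*23^1*67^1 = 87837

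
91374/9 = 10152+2/3  =  10152.67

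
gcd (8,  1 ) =1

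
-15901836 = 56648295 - 72550131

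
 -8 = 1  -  9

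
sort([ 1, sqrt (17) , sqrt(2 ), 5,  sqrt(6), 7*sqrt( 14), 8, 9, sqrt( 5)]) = [ 1, sqrt(2),sqrt(5),sqrt(6),sqrt( 17), 5,  8, 9 , 7*sqrt(14)]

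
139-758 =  - 619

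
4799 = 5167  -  368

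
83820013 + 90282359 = 174102372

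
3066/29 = 3066/29 = 105.72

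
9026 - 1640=7386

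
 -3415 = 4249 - 7664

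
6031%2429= 1173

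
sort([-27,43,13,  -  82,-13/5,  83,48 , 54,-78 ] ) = [ - 82, - 78,- 27, - 13/5,13,43, 48,54,83 ] 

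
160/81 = 160/81 = 1.98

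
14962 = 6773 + 8189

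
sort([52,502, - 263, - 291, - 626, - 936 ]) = [ - 936, - 626, - 291, - 263, 52, 502 ]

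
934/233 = 4 + 2/233 = 4.01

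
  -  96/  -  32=3/1=3.00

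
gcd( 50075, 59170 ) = 5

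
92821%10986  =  4933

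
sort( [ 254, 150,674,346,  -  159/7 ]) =[ - 159/7, 150, 254 , 346, 674] 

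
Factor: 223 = 223^1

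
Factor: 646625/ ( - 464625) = -739/531=- 3^ ( - 2 )*59^( - 1) * 739^1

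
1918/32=959/16 = 59.94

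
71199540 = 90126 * 790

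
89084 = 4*22271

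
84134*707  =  59482738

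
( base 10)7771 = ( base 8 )17133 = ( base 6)55551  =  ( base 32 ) 7IR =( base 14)2B91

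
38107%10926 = 5329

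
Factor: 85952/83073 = 2^6*3^(  -  1)*17^1*79^1*27691^( - 1 )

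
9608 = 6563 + 3045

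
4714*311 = 1466054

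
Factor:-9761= - 43^1*227^1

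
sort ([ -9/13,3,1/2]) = [ - 9/13,1/2, 3]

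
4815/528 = 1605/176 = 9.12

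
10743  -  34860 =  - 24117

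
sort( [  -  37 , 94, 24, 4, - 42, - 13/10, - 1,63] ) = [- 42, - 37, - 13/10,-1,4 , 24,63 , 94]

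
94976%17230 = 8826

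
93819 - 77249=16570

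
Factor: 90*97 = 8730= 2^1*3^2*5^1*97^1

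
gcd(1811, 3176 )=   1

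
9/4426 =9/4426 =0.00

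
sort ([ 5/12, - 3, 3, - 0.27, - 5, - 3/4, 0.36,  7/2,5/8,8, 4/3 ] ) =[-5, - 3,- 3/4, - 0.27,0.36, 5/12, 5/8, 4/3, 3 , 7/2,8 ]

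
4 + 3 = 7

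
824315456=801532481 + 22782975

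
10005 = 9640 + 365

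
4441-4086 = 355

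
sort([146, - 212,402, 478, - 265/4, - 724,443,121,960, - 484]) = [ - 724, - 484, - 212, - 265/4, 121,146, 402, 443,478,960] 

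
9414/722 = 13+14/361 = 13.04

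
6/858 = 1/143 = 0.01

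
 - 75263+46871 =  - 28392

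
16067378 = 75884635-59817257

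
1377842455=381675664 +996166791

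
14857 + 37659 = 52516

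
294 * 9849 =2895606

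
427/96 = 4 + 43/96 = 4.45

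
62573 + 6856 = 69429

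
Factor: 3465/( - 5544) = - 5/8 = - 2^(-3 )*5^1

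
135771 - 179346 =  - 43575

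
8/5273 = 8/5273= 0.00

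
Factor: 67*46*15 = 46230 = 2^1*3^1*5^1*23^1*67^1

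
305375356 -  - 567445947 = 872821303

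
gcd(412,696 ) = 4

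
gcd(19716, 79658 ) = 2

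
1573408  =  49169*32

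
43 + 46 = 89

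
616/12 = 154/3 =51.33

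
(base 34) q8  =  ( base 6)4044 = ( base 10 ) 892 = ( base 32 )RS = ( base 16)37C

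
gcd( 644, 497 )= 7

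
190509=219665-29156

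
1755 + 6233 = 7988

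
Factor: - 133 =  - 7^1*19^1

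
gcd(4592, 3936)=656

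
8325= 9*925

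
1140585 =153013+987572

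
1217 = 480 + 737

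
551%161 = 68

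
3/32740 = 3/32740 = 0.00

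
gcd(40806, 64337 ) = 1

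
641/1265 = 641/1265 = 0.51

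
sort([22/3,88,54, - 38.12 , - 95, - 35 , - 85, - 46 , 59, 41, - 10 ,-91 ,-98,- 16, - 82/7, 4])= [ - 98, - 95, - 91,-85,-46, - 38.12,-35, - 16,-82/7, - 10,  4 , 22/3,41,54, 59,88] 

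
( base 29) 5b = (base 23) 6i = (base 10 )156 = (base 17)93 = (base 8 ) 234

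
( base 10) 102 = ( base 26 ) 3O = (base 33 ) 33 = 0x66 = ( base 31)39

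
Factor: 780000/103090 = 2^4 * 3^1*5^3*13^( - 1) * 61^( - 1) = 6000/793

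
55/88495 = 1/1609 = 0.00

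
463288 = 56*8273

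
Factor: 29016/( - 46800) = -2^ ( - 1)*5^( - 2)*31^1 = - 31/50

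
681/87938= 681/87938=0.01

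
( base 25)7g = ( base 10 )191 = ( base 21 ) 92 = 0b10111111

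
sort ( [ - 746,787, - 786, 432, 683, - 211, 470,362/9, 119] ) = [ - 786, - 746, - 211, 362/9,119, 432, 470,683, 787 ]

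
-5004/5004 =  - 1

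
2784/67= 41  +  37/67  =  41.55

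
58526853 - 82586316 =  - 24059463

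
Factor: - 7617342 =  -2^1*3^1*1033^1 * 1229^1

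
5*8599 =42995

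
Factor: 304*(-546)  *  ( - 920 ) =2^8*3^1*5^1*7^1*13^1*19^1*23^1  =  152705280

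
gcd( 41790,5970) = 5970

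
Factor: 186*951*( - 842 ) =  - 148938012 = -  2^2*3^2*31^1*317^1*421^1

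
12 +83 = 95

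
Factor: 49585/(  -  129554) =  - 235/614 = - 2^( - 1)*5^1*47^1*307^( - 1 )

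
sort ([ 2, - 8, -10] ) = [ - 10,-8, 2]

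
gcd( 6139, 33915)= 7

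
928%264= 136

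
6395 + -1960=4435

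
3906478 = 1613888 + 2292590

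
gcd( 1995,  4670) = 5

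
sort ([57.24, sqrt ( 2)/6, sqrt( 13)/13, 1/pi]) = [sqrt( 2)/6, sqrt( 13)/13, 1/pi,57.24]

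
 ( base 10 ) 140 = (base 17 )84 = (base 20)70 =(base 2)10001100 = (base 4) 2030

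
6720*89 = 598080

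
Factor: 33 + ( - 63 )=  - 30 =-2^1*3^1*5^1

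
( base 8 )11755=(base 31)59H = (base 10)5101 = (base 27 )6qp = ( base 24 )8kd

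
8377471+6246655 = 14624126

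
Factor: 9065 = 5^1*7^2 * 37^1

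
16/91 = 16/91 = 0.18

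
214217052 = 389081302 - 174864250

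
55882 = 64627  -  8745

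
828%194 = 52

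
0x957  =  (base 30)2jl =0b100101010111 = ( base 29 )2OD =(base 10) 2391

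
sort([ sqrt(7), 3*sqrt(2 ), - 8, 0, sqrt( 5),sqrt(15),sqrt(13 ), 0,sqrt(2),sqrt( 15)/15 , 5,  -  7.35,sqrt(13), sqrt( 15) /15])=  [  -  8,-7.35,0,0,sqrt( 15)/15, sqrt ( 15)/15, sqrt(2), sqrt (5),sqrt(7), sqrt ( 13 ), sqrt(13 ), sqrt(15), 3*sqrt( 2 ),5]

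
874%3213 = 874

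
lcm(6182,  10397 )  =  228734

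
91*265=24115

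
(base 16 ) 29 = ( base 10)41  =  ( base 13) 32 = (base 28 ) 1D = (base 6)105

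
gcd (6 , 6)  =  6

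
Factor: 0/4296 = 0^1  =  0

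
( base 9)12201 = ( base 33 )7GV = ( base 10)8182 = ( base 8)17766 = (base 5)230212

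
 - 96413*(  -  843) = 81276159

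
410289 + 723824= 1134113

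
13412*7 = 93884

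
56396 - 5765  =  50631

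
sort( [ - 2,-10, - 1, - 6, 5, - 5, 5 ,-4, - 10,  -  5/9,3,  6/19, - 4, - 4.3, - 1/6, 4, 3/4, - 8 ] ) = [ - 10 , - 10 , - 8,-6, - 5 , -4.3,-4, - 4, - 2,-1 , - 5/9, - 1/6, 6/19  ,  3/4, 3,4,5, 5 ]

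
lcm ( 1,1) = 1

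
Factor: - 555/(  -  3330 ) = 1/6 = 2^( - 1 )*3^(-1 )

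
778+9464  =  10242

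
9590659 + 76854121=86444780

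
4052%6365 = 4052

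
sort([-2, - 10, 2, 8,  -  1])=[ - 10, - 2, - 1, 2, 8]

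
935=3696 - 2761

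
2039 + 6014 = 8053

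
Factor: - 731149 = - 157^1 *4657^1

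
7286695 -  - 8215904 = 15502599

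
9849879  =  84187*117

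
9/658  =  9/658 = 0.01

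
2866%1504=1362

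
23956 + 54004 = 77960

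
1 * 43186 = 43186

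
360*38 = 13680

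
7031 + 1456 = 8487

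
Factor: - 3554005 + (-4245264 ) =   -  7799269 = - 59^1*67^1*1973^1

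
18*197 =3546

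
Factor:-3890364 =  - 2^2*3^1*19^1*113^1*151^1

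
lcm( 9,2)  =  18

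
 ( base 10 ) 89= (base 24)3H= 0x59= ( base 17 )54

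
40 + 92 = 132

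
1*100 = 100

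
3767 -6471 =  - 2704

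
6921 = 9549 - 2628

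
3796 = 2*1898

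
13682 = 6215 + 7467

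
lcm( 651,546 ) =16926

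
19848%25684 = 19848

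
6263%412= 83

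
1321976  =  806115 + 515861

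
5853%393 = 351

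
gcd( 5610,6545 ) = 935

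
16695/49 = 340 + 5/7= 340.71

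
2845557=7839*363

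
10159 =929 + 9230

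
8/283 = 8/283 = 0.03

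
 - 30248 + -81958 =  - 112206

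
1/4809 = 1/4809 = 0.00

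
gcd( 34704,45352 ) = 8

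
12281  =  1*12281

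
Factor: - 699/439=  - 3^1*233^1*439^ ( - 1 )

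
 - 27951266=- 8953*3122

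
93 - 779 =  - 686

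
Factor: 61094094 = 2^1*3^1*10182349^1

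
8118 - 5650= 2468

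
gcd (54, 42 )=6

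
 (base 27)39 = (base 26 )3C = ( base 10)90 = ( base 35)2K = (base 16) 5A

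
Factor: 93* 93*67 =579483 = 3^2 * 31^2*67^1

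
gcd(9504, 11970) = 18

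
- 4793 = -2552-2241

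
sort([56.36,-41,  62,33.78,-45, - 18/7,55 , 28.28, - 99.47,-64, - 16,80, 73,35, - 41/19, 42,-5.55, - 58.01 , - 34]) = [-99.47, - 64,-58.01, - 45,-41,- 34 , - 16, - 5.55, - 18/7, - 41/19, 28.28,  33.78, 35,42, 55, 56.36,62,73,80]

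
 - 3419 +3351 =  - 68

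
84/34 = 42/17  =  2.47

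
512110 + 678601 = 1190711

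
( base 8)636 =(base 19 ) 12F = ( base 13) 25b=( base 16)19E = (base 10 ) 414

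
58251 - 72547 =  - 14296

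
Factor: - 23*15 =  - 3^1*5^1*23^1 = - 345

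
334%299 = 35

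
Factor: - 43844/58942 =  - 21922/29471 = -2^1*13^( - 1)*97^1*113^1*2267^(- 1)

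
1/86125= 1/86125 = 0.00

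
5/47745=1/9549   =  0.00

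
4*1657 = 6628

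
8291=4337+3954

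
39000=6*6500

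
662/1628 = 331/814 = 0.41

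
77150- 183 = 76967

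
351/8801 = 27/677 = 0.04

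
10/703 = 10/703 = 0.01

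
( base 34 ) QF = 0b1110000011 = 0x383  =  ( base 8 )1603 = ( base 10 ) 899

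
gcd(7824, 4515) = 3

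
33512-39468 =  - 5956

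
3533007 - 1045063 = 2487944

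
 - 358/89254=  - 179/44627= - 0.00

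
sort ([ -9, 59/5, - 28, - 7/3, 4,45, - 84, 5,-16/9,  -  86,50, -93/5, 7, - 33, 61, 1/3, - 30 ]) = [  -  86, -84, - 33, - 30, - 28, - 93/5 ,  -  9, - 7/3, - 16/9, 1/3, 4,5, 7,59/5, 45,50, 61 ]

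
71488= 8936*8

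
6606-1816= 4790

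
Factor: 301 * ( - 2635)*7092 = - 2^2*3^2*5^1*7^1 *17^1 * 31^1*43^1 * 197^1 = - 5624913420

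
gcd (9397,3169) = 1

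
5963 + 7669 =13632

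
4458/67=4458/67 =66.54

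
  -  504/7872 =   -  21/328 = - 0.06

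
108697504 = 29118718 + 79578786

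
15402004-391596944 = -376194940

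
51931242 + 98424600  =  150355842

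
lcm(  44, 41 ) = 1804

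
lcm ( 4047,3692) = 210444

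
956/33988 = 239/8497 = 0.03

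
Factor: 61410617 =107^1*139^1*4129^1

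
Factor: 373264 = 2^4*41^1*569^1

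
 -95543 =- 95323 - 220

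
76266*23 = 1754118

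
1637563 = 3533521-1895958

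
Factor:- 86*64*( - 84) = 2^9 * 3^1*7^1*43^1 = 462336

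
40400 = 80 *505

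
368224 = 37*9952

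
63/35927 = 63/35927 = 0.00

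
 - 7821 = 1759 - 9580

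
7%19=7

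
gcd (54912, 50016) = 96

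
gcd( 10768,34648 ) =8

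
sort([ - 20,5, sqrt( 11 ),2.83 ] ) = [ - 20, 2.83, sqrt( 11 ),5] 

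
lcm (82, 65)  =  5330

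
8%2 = 0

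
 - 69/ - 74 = 69/74 = 0.93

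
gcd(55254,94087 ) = 1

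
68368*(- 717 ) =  -49019856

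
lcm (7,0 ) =0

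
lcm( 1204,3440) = 24080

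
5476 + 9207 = 14683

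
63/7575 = 21/2525= 0.01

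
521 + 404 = 925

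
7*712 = 4984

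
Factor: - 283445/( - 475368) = 415/696 = 2^( - 3 )*3^(-1)*5^1*29^(-1 ) * 83^1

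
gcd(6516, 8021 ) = 1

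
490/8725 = 98/1745 = 0.06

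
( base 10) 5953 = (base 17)13a3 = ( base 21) DAA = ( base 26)8kp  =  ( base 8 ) 13501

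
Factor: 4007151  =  3^4*61^1*811^1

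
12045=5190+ 6855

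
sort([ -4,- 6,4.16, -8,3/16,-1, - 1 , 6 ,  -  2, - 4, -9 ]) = [  -  9,  -  8 , - 6, -4,  -  4,  -  2, - 1, - 1, 3/16, 4.16, 6 ] 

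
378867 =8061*47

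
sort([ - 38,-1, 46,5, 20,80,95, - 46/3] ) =[ - 38 , - 46/3, - 1,  5, 20, 46,  80,95 ] 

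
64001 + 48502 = 112503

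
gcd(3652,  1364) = 44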